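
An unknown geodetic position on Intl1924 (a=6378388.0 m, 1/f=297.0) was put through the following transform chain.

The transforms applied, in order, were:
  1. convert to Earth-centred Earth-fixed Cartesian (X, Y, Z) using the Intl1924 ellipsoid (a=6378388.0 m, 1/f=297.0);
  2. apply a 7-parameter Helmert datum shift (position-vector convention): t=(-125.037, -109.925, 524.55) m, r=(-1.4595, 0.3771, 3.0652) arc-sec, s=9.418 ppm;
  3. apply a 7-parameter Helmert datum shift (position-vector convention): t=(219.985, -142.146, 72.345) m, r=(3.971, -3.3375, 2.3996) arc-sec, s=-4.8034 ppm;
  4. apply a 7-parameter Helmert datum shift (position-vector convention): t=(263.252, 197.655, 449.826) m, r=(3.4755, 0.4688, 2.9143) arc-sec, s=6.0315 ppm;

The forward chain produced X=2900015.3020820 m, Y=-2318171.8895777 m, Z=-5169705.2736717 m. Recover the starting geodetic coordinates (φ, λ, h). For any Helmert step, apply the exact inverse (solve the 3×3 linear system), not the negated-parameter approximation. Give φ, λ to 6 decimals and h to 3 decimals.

start: X=2900015.3021, Y=-2318171.8896, Z=-5169705.2737 m
→ Helmert⁻¹: X=2899713.5532, Y=-2318483.6455, Z=-5170078.2598
→ Helmert⁻¹: X=2899396.8666, Y=-2318485.9019, Z=-5170177.7180
→ Helmert⁻¹: X=2899469.5973, Y=-2318360.6434, Z=-5170664.6743
→ geod (Bowring, a=6378388.000): φ=-54.50571400°, λ=-38.64516500°, h=1142.7710 m

φ=-54.505714°, λ=-38.645165°, h=1142.771 m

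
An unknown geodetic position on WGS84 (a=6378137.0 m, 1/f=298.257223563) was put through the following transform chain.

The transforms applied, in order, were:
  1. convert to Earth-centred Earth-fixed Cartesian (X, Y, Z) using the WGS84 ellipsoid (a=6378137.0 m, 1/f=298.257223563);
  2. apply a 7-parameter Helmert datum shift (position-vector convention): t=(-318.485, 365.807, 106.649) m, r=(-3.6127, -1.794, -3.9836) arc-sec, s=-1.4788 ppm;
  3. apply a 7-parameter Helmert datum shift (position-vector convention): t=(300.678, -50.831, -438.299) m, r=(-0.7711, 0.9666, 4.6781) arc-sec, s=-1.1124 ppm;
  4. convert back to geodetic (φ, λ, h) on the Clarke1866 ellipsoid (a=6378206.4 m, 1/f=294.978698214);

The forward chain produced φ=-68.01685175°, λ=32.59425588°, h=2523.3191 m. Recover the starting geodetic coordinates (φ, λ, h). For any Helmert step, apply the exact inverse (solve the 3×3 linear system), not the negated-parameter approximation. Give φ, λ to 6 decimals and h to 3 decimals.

start: φ=-68.016852°, λ=32.594256°, h=2523.319 m
→ ECEF (a=6378206.400, f=1/294.978698214): X=2018225.6524, Y=1290424.0820, Z=-5893949.4745
→ Helmert⁻¹: X=2017984.1049, Y=1290452.6128, Z=-5893503.4506
→ Helmert⁻¹: X=2018229.3962, Y=1290230.9176, Z=-5893613.7705
→ geod (Bowring, a=6378137.000): φ=-68.01508000°, λ=32.59031500°, h=2039.1780 m

φ=-68.015080°, λ=32.590315°, h=2039.178 m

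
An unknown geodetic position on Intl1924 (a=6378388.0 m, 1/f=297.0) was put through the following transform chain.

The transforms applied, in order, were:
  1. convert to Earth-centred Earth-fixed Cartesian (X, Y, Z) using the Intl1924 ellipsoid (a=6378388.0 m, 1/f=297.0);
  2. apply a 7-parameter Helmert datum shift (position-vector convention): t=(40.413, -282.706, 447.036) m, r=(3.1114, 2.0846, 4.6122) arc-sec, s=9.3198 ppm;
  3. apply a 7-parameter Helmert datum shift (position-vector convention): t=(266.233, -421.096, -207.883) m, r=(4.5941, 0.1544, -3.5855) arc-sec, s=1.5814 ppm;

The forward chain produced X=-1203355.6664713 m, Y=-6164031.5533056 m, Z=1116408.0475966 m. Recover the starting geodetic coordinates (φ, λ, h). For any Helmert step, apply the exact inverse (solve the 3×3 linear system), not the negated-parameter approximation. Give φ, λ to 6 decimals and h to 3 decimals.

φ=10.147326°, λ=-101.050915°, h=388.716 m

start: X=-1203355.6665, Y=-6164031.5533, Z=1116408.0476 m
→ Helmert⁻¹: X=-1203513.6902, Y=-6163596.7577, Z=1116750.5446
→ Helmert⁻¹: X=-1203691.9820, Y=-6163212.8562, Z=1116373.9089
→ geod (Bowring, a=6378388.000): φ=10.14732600°, λ=-101.05091500°, h=388.7160 m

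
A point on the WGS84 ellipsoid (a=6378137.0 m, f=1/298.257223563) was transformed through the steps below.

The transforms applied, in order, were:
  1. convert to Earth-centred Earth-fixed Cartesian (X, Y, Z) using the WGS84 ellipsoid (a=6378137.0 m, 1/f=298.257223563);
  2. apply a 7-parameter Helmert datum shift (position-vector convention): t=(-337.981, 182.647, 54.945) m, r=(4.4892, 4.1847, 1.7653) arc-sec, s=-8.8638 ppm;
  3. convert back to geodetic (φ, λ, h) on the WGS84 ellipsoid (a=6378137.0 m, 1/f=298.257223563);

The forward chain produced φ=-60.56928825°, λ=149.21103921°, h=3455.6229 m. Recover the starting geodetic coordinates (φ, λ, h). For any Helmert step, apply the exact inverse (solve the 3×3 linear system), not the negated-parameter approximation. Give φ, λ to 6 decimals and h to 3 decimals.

start: φ=-60.569288°, λ=149.211039°, h=3455.623 m
→ ECEF (a=6378137.000, f=1/298.257223563): X=-2700635.4453, Y=1609196.6735, Z=-5534927.6179
→ Helmert⁻¹: X=-2700195.3330, Y=1608930.9302, Z=-5535121.4230
→ geod (Bowring, a=6378137.000): φ=-60.57415900°, λ=149.21109400°, h=3371.8220 m

φ=-60.574159°, λ=149.211094°, h=3371.822 m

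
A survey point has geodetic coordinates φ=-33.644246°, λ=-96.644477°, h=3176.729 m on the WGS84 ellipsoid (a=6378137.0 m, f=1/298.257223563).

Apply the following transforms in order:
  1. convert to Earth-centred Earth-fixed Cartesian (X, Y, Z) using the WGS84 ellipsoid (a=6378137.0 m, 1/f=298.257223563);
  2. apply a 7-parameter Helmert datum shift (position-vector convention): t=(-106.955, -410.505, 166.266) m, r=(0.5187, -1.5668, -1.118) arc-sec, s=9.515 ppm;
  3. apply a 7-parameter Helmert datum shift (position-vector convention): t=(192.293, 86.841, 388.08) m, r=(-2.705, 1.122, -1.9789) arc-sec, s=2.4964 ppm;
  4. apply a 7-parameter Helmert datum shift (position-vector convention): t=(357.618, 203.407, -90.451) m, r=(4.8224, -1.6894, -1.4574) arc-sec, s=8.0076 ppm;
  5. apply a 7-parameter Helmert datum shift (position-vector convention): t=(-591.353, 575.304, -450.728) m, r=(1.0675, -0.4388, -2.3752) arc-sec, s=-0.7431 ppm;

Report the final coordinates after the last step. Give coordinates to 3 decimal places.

X=-615614.908 m, Y=-5281711.143 m, Z=-3515581.630 m

start: φ=-33.644246°, λ=-96.644477°, h=3176.729 m
→ ECEF (a=6378137.000, f=1/298.257223563): X=-615321.0336, Y=-5282148.1447, Z=-3515424.5146
→ Helmert 7p (PV): X=-615435.7704, Y=-5282596.7337, Z=-3515309.6553
→ Helmert 7p (PV): X=-615314.8170, Y=-5282563.2763, Z=-3514857.7259
→ Helmert 7p (PV): X=-614970.6629, Y=-5282315.6455, Z=-3515104.8677
→ Helmert 7p (PV): X=-615614.9084, Y=-5281711.1427, Z=-3515581.6299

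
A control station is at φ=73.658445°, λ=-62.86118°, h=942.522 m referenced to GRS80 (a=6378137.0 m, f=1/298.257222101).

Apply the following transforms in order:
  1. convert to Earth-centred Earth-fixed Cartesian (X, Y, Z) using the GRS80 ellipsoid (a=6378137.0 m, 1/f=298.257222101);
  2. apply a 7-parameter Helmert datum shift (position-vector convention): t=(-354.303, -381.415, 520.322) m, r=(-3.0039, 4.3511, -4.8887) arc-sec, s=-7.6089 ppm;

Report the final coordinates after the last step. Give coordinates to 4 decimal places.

start: φ=73.658445°, λ=-62.861180°, h=942.522 m
→ ECEF (a=6378137.000, f=1/298.257222101): X=821245.2797, Y=-1602176.2513, Z=6099226.7650
→ Helmert 7p (PV): X=820975.4155, Y=-1602476.1154, Z=6099706.6877

X=820975.4155 m, Y=-1602476.1154 m, Z=6099706.6877 m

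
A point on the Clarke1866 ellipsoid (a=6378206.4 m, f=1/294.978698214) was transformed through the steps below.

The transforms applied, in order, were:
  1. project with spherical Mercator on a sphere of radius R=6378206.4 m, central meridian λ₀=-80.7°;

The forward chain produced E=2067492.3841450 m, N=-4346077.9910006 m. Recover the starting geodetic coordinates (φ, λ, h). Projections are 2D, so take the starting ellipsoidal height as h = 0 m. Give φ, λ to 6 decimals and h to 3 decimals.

start: E=2067492.3841, N=-4346077.9910 m
→ merc⁻¹: φ=-36.32932200°, λ=-62.12760200°

φ=-36.329322°, λ=-62.127602°, h=0.000 m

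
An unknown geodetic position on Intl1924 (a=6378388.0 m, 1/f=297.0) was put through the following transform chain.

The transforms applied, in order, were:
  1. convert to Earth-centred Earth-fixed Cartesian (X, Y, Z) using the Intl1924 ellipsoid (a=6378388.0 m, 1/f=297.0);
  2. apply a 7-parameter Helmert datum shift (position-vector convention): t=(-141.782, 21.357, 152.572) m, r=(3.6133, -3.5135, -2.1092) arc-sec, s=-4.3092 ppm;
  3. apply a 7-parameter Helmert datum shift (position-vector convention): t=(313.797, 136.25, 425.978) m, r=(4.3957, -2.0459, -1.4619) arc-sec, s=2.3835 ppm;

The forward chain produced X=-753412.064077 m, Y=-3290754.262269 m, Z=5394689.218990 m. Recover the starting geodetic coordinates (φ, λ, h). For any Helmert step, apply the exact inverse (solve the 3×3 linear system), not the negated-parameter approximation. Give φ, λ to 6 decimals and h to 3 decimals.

start: X=-753412.0641, Y=-3290754.2623, Z=5394689.2190 m
→ Helmert⁻¹: X=-753647.2360, Y=-3290773.0516, Z=5394327.9886
→ Helmert⁻¹: X=-753383.1655, Y=-3290721.7977, Z=5394269.1405
→ geod (Bowring, a=6378388.000): φ=58.13422300°, λ=-102.89515700°, h=600.8080 m

φ=58.134223°, λ=-102.895157°, h=600.808 m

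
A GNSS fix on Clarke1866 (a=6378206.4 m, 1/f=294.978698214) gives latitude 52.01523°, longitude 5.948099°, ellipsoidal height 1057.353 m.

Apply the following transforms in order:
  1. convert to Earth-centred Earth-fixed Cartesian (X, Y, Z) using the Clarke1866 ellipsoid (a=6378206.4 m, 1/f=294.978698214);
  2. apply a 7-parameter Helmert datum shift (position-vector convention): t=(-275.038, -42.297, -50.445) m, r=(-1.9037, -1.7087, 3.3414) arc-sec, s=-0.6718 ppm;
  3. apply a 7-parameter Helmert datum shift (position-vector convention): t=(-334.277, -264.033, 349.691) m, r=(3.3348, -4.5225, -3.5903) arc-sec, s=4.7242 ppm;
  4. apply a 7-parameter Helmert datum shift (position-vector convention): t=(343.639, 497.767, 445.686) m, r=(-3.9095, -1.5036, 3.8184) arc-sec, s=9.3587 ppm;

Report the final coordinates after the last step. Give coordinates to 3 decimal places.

X=3912819.553 m, Y=408037.947 m, Z=5005429.927 m

start: φ=52.015230°, λ=5.948099°, h=1057.353 m
→ ECEF (a=6378206.400, f=1/294.978698214): X=3913227.4729, Y=407713.1914, Z=5004476.0354
→ Helmert 7p (PV): X=3912901.7441, Y=407780.2013, Z=5004450.8826
→ Helmert 7p (PV): X=3912483.3238, Y=407369.0752, Z=5004916.6020
→ Helmert 7p (PV): X=3912819.5528, Y=408037.9468, Z=5005429.9272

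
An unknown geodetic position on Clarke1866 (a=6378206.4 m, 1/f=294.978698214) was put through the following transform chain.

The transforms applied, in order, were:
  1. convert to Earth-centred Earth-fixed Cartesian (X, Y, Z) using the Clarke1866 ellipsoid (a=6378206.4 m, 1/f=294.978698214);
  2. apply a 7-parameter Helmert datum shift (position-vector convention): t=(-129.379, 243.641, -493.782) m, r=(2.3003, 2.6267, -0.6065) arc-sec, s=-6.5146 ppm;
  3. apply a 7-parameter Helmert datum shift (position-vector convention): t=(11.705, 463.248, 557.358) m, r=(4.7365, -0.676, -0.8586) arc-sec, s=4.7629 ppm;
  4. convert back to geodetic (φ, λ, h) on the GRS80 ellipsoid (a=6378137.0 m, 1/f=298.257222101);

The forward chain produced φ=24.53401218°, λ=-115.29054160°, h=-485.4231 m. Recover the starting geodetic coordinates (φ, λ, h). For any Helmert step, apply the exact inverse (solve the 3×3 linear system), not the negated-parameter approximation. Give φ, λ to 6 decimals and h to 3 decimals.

start: φ=24.534012°, λ=-115.290542°, h=-485.423 m
→ ECEF (a=6378137.000, f=1/298.257222101): X=-2480029.9016, Y=-5248786.2551, Z=2632003.6314
→ Helmert⁻¹: X=-2479999.3197, Y=-5249174.3957, Z=2631562.4058
→ Helmert⁻¹: X=-2479904.1795, Y=-5249430.1731, Z=2632100.2966
→ geod (Bowring, a=6378206.400): φ=24.53444400°, λ=-115.28670500°, h=7.0100 m

φ=24.534444°, λ=-115.286705°, h=7.010 m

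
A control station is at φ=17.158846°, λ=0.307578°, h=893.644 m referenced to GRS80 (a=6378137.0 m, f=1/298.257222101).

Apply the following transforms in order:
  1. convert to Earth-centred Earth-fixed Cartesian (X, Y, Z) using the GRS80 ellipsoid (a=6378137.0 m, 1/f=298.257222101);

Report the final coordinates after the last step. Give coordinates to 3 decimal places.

X=6096791.652 m, Y=32729.409 m, Z=1869901.272 m

start: φ=17.158846°, λ=0.307578°, h=893.644 m
→ ECEF (a=6378137.000, f=1/298.257222101): X=6096791.6515, Y=32729.4089, Z=1869901.2718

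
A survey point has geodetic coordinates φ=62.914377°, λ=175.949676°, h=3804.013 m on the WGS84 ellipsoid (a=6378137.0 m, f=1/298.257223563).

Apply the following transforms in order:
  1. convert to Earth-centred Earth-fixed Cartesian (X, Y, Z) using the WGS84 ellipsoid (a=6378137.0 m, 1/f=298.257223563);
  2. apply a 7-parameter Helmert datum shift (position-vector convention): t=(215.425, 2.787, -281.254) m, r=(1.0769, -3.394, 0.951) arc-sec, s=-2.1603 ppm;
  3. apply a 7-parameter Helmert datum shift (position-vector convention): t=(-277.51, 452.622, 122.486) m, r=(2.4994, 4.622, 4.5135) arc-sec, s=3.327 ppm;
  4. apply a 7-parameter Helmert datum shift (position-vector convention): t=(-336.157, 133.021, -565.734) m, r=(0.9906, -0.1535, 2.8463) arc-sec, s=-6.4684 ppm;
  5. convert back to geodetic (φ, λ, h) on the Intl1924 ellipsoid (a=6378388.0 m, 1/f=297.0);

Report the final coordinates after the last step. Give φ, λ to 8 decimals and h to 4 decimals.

φ=62.90896770°, λ=175.94341266°, h=3146.5552 m

start: φ=62.914377°, λ=175.949676°, h=3804.013 m
→ ECEF (a=6378137.000, f=1/298.257223563): X=-2906294.2470, Y=205793.1862, Z=5659025.8736
→ Helmert 7p (PV): X=-2906166.6090, Y=205752.5835, Z=5658685.6471
→ Helmert 7p (PV): X=-2906331.4894, Y=206073.7279, Z=5658894.5746
→ Helmert 7p (PV): X=-2906655.9020, Y=206138.1340, Z=5658291.0635
→ geod (Bowring, a=6378388.000): φ=62.90896770°, λ=175.94341266°, h=3146.5552 m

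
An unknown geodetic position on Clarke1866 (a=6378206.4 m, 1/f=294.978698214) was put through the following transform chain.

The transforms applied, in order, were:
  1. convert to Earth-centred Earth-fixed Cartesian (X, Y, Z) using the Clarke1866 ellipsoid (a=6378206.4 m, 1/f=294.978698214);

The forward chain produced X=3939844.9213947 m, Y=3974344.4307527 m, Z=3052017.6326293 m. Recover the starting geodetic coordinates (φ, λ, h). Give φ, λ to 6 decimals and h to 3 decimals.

φ=28.770581°, λ=45.249762°, h=1140.769 m

start: X=3939844.9214, Y=3974344.4308, Z=3052017.6326 m
→ geod (Bowring, a=6378206.400): φ=28.77058100°, λ=45.24976200°, h=1140.7690 m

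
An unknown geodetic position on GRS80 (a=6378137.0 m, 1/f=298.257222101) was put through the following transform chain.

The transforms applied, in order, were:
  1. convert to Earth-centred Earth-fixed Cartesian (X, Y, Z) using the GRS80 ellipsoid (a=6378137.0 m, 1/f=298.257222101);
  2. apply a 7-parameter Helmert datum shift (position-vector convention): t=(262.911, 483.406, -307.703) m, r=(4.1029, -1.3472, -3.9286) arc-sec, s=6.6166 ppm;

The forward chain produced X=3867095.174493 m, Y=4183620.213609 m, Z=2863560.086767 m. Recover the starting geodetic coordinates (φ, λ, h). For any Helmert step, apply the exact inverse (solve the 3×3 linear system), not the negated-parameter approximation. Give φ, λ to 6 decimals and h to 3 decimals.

φ=26.843863°, λ=47.251487°, h=2104.246 m

start: X=3867095.1745, Y=4183620.2136, Z=2863560.0868 m
→ Helmert⁻¹: X=3866745.7070, Y=4183239.7411, Z=2863740.3749
→ geod (Bowring, a=6378137.000): φ=26.84386300°, λ=47.25148700°, h=2104.2460 m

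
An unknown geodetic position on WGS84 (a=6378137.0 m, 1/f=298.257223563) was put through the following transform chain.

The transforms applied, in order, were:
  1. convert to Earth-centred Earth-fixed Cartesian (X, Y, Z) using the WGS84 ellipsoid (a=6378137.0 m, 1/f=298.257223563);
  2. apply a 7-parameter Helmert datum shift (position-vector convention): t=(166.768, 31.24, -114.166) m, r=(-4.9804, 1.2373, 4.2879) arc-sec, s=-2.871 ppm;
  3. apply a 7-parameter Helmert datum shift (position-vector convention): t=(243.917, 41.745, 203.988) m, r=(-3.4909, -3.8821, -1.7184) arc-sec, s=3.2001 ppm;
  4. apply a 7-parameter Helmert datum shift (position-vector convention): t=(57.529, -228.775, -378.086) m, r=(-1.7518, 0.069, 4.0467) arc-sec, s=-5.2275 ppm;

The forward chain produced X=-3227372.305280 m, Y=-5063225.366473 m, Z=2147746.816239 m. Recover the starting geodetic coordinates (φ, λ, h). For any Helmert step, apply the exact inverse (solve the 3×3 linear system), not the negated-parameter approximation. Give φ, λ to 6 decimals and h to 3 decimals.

φ=19.804460°, λ=-122.519662°, h=1452.685 m

start: X=-3227372.3053, Y=-5063225.3665, Z=2147746.8162 m
→ Helmert⁻¹: X=-3227546.7547, Y=-5062977.9810, Z=2148092.0522
→ Helmert⁻¹: X=-3227697.7372, Y=-5063066.7651, Z=2147856.2500
→ Helmert⁻¹: X=-3227991.9097, Y=-5063097.2976, Z=2147834.9676
→ geod (Bowring, a=6378137.000): φ=19.80446000°, λ=-122.51966200°, h=1452.6850 m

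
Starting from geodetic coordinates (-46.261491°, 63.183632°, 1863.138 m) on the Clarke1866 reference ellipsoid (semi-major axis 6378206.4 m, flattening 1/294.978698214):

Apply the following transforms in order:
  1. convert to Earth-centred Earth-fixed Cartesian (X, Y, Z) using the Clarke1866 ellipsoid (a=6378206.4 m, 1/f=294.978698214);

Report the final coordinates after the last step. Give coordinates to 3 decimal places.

X=1993458.969 m, Y=3943578.258 m, Z=-4586532.845 m

start: φ=-46.261491°, λ=63.183632°, h=1863.138 m
→ ECEF (a=6378206.400, f=1/294.978698214): X=1993458.9694, Y=3943578.2575, Z=-4586532.8449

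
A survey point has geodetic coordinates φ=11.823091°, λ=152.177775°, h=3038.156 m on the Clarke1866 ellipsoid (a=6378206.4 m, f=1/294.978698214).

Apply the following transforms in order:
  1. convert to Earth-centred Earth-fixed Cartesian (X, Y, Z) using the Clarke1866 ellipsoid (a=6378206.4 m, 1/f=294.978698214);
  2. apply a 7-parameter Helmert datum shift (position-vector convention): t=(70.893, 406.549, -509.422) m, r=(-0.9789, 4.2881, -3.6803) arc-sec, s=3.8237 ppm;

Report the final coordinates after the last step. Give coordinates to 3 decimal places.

start: φ=11.823091°, λ=152.177775°, h=3038.156 m
→ ECEF (a=6378206.400, f=1/294.978698214): X=-5524628.2715, Y=2915545.3291, Z=1298795.5322
→ Helmert 7p (PV): X=-5524499.4807, Y=2916067.7642, Z=1298392.0932

X=-5524499.481 m, Y=2916067.764 m, Z=1298392.093 m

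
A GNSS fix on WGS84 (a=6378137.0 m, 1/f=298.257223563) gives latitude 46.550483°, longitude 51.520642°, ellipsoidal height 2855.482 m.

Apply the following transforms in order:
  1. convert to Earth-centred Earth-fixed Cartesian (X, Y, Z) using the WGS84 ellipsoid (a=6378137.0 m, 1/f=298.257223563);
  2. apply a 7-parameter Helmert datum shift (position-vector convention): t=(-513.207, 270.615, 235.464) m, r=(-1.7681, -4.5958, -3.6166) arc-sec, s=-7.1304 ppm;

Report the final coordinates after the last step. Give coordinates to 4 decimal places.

X=2734799.4767 m, Y=3441618.9009 m, Z=4609848.5598 m

start: φ=46.550483°, λ=51.520642°, h=2855.482 m
→ ECEF (a=6378137.000, f=1/298.257223563): X=2735374.5545, Y=3441381.2721, Z=4609614.5168
→ Helmert 7p (PV): X=2734799.4767, Y=3441618.9009, Z=4609848.5598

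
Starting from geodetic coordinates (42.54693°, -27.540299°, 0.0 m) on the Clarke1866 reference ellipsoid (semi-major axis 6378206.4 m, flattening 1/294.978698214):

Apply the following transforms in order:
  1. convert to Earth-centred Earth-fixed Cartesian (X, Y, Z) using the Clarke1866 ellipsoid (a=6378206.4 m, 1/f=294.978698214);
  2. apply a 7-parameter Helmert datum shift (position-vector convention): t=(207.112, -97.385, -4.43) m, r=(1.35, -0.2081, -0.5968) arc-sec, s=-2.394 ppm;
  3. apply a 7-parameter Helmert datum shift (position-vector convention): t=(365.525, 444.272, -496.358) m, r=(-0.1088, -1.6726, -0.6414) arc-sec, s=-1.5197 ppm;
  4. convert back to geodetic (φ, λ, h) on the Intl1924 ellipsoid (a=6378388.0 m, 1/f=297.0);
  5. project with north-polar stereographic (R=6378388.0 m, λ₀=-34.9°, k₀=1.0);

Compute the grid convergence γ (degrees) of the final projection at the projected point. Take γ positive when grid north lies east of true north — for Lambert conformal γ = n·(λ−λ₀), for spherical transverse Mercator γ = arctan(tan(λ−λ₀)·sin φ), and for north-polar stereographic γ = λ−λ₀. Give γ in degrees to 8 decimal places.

7.36582577

start: φ=42.546930°, λ=-27.540299°, h=0.000 m
→ ECEF (a=6378206.400, f=1/294.978698214): X=4172977.9308, Y=-2176046.6189, Z=4290355.7425
→ Helmert 7p (PV): X=4173164.4281, Y=-2176178.9486, Z=4290331.0093
→ Helmert 7p (PV): X=4173482.0539, Y=-2175742.0832, Z=4289863.1193
→ geod (Bowring, a=6378388.000): φ=42.54048466°, λ=-27.53417423°, h=-355.9544 m
→ into stereo (λ₀=-34.9°): φ=42.54048466°, λ−λ₀=7.36582577°
convergence γ = 7.36582577°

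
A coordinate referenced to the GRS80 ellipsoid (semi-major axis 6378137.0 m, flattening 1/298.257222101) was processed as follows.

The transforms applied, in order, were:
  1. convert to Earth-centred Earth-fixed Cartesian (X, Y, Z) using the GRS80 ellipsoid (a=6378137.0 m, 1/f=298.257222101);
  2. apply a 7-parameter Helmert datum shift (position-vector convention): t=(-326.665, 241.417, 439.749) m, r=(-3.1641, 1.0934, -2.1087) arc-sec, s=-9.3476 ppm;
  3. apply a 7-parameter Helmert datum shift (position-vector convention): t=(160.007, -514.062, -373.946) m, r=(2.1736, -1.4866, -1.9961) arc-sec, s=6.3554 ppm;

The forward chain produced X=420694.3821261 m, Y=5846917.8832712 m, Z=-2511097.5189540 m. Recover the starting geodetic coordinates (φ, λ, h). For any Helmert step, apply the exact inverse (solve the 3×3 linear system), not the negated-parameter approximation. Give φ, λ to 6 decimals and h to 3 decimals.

φ=-23.327489°, λ=85.884338°, h=2727.020 m

start: X=420694.3821, Y=5846917.8833, Z=-2511097.5190 m
→ Helmert⁻¹: X=420457.0196, Y=5847372.3934, Z=-2510772.2658
→ Helmert⁻¹: X=420741.1516, Y=5847228.4558, Z=-2511143.5621
→ geod (Bowring, a=6378137.000): φ=-23.32748900°, λ=85.88433800°, h=2727.0200 m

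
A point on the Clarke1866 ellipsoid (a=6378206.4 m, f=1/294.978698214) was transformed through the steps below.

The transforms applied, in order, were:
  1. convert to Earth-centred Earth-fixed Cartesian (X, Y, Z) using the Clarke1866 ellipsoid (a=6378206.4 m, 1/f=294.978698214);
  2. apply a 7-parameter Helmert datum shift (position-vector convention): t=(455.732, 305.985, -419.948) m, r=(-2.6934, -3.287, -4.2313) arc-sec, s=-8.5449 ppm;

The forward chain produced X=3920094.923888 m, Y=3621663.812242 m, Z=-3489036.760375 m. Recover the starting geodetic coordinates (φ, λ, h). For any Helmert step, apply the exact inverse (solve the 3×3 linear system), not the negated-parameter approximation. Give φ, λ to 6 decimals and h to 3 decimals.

φ=-33.352464°, λ=42.736807°, h=3943.345 m

start: X=3920094.9239, Y=3621663.8122, Z=-3489036.7604 m
→ Helmert⁻¹: X=3919542.7989, Y=3621514.7317, Z=-3488661.7940
→ geod (Bowring, a=6378206.400): φ=-33.35246400°, λ=42.73680700°, h=3943.3450 m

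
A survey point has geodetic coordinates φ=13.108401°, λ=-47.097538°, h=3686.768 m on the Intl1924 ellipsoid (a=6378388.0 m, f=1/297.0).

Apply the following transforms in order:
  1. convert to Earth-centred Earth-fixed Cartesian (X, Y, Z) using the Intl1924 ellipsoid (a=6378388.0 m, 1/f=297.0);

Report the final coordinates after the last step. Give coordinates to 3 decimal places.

X=4232134.949 m, Y=-4553927.178 m, Z=1437940.594 m

start: φ=13.108401°, λ=-47.097538°, h=3686.768 m
→ ECEF (a=6378388.000, f=1/297.0): X=4232134.9490, Y=-4553927.1776, Z=1437940.5945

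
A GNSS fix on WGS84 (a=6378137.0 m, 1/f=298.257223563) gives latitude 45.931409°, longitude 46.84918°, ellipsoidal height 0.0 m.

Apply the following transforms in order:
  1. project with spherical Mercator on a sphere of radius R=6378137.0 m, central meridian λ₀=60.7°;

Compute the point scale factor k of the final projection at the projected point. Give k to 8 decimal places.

start: φ=45.931409°, λ=46.849180°, h=0.000 m
→ into merc (λ₀=60.7°): φ=45.93140900°, λ−λ₀=-13.85082000°
scale k = 1.43777520

1.43777520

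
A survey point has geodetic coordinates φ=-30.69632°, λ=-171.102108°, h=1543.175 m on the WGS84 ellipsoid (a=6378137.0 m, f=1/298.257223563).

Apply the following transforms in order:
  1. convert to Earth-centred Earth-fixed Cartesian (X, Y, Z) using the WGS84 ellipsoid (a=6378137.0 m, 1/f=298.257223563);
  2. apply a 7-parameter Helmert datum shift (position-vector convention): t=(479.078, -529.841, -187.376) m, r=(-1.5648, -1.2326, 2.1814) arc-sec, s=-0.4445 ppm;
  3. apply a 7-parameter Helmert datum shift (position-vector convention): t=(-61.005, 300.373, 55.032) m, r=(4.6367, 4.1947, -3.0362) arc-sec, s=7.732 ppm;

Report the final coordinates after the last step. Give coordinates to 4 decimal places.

start: φ=-30.696320°, λ=-171.102108°, h=1543.175 m
→ ECEF (a=6378137.000, f=1/298.257223563): X=-5424505.7850, Y=-849250.4681, Z=-3237776.3206
→ Helmert 7p (PV): X=-5423995.9660, Y=-849861.8626, Z=-3237988.2305
→ Helmert 7p (PV): X=-5424177.2691, Y=-849415.4310, Z=-3237867.0333

X=-5424177.2691 m, Y=-849415.4310 m, Z=-3237867.0333 m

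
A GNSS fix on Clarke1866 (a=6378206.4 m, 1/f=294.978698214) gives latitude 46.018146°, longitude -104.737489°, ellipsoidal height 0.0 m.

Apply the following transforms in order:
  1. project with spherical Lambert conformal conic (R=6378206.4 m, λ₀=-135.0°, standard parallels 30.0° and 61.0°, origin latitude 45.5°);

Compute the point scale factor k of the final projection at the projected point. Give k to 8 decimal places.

start: φ=46.018146°, λ=-104.737489°, h=0.000 m
→ into lcc (λ₀=-135.0°): φ=46.01814600°, λ−λ₀=30.26251100°
scale k = 0.96330837

0.96330837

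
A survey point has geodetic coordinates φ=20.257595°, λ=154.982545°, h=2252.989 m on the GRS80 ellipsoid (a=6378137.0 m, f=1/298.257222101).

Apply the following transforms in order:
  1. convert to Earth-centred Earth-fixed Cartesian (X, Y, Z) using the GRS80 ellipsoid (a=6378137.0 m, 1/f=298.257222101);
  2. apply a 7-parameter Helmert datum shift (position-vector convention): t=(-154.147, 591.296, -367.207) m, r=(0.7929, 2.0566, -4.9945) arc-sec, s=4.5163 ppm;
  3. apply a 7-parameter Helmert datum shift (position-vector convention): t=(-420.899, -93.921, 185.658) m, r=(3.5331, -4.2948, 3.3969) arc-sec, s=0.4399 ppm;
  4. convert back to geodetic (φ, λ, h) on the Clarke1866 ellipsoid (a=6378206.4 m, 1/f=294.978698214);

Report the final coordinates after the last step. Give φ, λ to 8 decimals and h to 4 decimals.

start: φ=20.257595°, λ=154.982545°, h=2252.989 m
→ ECEF (a=6378137.000, f=1/298.257222101): X=-5426323.3575, Y=2532348.9954, Z=2195252.3341
→ Helmert 7p (PV): X=-5426418.8045, Y=2533074.6832, Z=2194958.8805
→ Helmert 7p (PV): X=-5426929.5099, Y=2532854.9134, Z=2195075.9053
→ geod (Bowring, a=6378206.400): φ=20.25510642°, λ=154.98061138°, h=2866.9715 m

φ=20.25510642°, λ=154.98061138°, h=2866.9715 m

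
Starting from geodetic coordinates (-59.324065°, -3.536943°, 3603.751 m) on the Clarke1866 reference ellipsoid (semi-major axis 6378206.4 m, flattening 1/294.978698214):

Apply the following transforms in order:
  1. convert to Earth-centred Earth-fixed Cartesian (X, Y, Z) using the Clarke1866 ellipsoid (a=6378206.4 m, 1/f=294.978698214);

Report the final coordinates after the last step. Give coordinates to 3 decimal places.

X=3257842.628 m, Y=-201366.715 m, Z=-5465342.790 m

start: φ=-59.324065°, λ=-3.536943°, h=3603.751 m
→ ECEF (a=6378206.400, f=1/294.978698214): X=3257842.6275, Y=-201366.7145, Z=-5465342.7902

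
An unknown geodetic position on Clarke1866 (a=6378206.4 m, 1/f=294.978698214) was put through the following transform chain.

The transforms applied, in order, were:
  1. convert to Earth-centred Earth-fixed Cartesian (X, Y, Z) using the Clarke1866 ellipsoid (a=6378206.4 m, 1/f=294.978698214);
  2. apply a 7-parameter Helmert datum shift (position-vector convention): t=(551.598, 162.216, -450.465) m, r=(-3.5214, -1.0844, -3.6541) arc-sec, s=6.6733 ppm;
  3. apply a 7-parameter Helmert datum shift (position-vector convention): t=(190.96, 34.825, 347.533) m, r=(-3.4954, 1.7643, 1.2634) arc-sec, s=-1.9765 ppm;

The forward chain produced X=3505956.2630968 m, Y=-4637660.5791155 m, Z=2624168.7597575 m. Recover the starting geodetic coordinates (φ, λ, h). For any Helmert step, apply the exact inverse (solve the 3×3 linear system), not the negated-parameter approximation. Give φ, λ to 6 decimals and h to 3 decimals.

start: X=3505956.2631, Y=-4637660.5791, Z=2624168.7598 m
→ Helmert⁻¹: X=3505721.3826, Y=-4637770.5066, Z=2623777.8067
→ Helmert⁻¹: X=3505242.3523, Y=-4637884.4745, Z=2624113.1523
→ geod (Bowring, a=6378206.400): φ=24.43977800°, λ=-52.91856800°, h=3765.4520 m

φ=24.439778°, λ=-52.918568°, h=3765.452 m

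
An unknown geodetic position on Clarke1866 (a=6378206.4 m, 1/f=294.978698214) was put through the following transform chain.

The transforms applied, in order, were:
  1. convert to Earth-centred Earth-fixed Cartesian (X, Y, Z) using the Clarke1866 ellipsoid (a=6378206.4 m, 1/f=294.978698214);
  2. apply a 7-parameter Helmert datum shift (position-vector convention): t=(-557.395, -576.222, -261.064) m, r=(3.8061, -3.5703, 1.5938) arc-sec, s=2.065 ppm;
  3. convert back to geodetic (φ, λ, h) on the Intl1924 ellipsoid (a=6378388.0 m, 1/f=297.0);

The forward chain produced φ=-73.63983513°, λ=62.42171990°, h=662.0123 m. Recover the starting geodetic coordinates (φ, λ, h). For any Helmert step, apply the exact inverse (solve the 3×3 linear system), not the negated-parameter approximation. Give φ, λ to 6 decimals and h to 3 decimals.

start: φ=-73.639835°, λ=62.421720°, h=662.012 m
→ ECEF (a=6378388.000, f=1/297.0): X=834439.7123, Y=1597610.7383, Z=-6098519.0229
→ Helmert⁻¹: X=834902.1741, Y=1598064.6802, Z=-6098289.3059
→ geod (Bowring, a=6378206.400): φ=-73.63466800°, λ=62.41537200°, h=931.7510 m

φ=-73.634668°, λ=62.415372°, h=931.751 m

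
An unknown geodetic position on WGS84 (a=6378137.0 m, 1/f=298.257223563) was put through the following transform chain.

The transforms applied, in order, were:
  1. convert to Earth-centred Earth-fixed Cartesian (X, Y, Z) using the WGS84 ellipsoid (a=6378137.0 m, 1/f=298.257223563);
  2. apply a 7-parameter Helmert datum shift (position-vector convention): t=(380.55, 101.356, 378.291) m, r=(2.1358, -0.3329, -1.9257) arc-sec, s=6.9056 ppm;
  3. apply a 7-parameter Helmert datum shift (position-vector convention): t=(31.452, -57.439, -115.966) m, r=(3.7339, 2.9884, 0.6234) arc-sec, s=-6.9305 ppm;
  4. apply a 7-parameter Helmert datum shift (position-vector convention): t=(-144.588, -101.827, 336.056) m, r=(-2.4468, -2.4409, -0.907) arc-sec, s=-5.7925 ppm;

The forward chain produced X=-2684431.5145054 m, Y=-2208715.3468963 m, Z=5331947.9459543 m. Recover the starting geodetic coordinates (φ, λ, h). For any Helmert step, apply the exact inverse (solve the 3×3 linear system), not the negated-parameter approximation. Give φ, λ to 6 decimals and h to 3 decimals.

φ=57.068834°, λ=-140.557004°, h=1600.493 m

start: X=-2684431.5145, Y=-2208715.3469, Z=5331947.9460 m
→ Helmert⁻¹: X=-2684229.6693, Y=-2208701.3629, Z=5331648.3376
→ Helmert⁻¹: X=-2684363.6478, Y=-2208554.5992, Z=5331802.3444
→ Helmert⁻¹: X=-2684696.4338, Y=-2208610.5628, Z=5331414.4393
→ geod (Bowring, a=6378137.000): φ=57.06883400°, λ=-140.55700400°, h=1600.4930 m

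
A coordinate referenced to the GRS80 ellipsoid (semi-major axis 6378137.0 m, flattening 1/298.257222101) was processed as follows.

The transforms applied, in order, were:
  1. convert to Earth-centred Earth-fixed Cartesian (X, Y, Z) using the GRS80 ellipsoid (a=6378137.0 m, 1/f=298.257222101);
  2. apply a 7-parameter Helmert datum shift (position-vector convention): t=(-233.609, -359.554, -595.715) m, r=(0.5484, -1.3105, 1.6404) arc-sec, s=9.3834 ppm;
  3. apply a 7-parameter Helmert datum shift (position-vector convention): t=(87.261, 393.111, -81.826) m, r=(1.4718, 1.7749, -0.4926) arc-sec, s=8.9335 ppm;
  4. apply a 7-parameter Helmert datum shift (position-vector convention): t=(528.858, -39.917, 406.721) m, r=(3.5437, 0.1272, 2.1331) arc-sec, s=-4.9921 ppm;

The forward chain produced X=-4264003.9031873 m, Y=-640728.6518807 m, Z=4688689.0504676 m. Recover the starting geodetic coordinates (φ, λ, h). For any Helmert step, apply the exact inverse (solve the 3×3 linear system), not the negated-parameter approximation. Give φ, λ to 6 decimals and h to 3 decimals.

φ=47.588126°, λ=-171.457849°, h=3780.006 m

start: X=-4264003.9032, Y=-640728.6519, Z=4688689.0505 m
→ Helmert⁻¹: X=-4264563.5659, Y=-640567.2842, Z=4688314.1092
→ Helmert⁻¹: X=-4264651.5412, Y=-640931.4006, Z=4688321.9280
→ Helmert⁻¹: X=-4264353.2209, Y=-640519.4555, Z=4688902.4419
→ geod (Bowring, a=6378137.000): φ=47.58812600°, λ=-171.45784900°, h=3780.0060 m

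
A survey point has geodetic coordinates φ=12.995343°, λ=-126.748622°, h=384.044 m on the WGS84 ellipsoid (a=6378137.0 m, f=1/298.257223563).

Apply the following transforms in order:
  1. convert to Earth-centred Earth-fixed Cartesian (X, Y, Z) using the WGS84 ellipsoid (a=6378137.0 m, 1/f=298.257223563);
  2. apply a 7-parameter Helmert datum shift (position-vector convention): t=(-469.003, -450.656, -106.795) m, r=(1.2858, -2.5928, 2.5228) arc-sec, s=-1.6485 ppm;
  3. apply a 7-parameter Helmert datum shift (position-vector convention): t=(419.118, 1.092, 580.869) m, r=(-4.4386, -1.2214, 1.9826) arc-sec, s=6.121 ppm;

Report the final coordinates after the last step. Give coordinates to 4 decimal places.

X=-3719174.8900 m, Y=-4981381.7115 m, Z=1425477.3773 m

start: φ=12.995343°, λ=-126.748622°, h=384.044 m
→ ECEF (a=6378137.000, f=1/298.257223563): X=-3719190.8195, Y=-4980850.4033, Z=1424989.5634
→ Helmert 7p (PV): X=-3719610.6838, Y=-4981347.2203, Z=1424802.6190
→ Helmert 7p (PV): X=-3719174.8900, Y=-4981381.7115, Z=1425477.3773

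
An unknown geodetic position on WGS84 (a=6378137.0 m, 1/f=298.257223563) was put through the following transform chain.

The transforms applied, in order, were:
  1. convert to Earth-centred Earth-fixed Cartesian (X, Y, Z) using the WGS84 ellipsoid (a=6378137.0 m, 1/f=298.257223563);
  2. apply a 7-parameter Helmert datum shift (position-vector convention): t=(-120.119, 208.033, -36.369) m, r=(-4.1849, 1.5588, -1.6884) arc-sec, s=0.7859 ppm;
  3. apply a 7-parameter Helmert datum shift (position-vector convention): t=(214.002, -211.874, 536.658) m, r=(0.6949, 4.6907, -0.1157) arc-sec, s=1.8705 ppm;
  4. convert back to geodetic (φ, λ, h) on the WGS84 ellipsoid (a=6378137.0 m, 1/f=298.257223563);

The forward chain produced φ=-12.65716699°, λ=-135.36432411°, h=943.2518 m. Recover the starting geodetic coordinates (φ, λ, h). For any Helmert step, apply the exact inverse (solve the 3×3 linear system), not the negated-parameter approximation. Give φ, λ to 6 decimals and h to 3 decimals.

φ=-12.663380°, λ=-135.364337°, h=1098.802 m

start: φ=-12.657167°, λ=-135.364324°, h=943.252 m
→ ECEF (a=6378137.000, f=1/298.257223563): X=-4429682.4897, Y=-4373704.0353, Z=-1388631.3739
→ Helmert⁻¹: X=-4429854.1592, Y=-4373491.1459, Z=-1389251.4394
→ Helmert⁻¹: X=-4429684.2579, Y=-4373703.8130, Z=-1389336.1928
→ geod (Bowring, a=6378137.000): φ=-12.66338000°, λ=-135.36433700°, h=1098.8020 m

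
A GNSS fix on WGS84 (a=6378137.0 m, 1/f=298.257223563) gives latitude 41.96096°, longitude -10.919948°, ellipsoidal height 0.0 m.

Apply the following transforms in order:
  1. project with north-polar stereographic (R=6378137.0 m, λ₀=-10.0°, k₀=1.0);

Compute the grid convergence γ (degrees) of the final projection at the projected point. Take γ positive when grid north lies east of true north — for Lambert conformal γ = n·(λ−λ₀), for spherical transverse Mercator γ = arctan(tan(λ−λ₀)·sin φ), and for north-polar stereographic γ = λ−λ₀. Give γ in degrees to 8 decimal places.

start: φ=41.960960°, λ=-10.919948°, h=0.000 m
→ into stereo (λ₀=-10.0°): φ=41.96096000°, λ−λ₀=-0.91994800°
convergence γ = -0.91994800°

-0.91994800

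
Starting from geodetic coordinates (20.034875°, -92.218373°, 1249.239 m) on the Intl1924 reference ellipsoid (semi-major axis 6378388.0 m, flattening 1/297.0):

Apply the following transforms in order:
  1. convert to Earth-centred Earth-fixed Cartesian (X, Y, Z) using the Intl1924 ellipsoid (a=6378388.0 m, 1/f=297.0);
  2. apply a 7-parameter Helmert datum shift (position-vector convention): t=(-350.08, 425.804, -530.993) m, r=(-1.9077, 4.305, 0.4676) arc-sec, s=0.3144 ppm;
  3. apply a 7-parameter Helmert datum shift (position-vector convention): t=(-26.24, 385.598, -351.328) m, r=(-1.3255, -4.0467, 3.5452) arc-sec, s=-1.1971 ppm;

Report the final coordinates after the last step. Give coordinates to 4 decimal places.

start: φ=20.034875°, λ=-92.218373°, h=1249.239 m
→ ECEF (a=6378388.000, f=1/297.0): X=-232092.0647, Y=-5991440.6841, Z=2171779.5618
→ Helmert 7p (PV): X=-232383.3074, Y=-5990997.2036, Z=2171309.5092
→ Helmert 7p (PV): X=-232348.8972, Y=-5990594.4747, Z=2170989.5222

X=-232348.8972 m, Y=-5990594.4747 m, Z=2170989.5222 m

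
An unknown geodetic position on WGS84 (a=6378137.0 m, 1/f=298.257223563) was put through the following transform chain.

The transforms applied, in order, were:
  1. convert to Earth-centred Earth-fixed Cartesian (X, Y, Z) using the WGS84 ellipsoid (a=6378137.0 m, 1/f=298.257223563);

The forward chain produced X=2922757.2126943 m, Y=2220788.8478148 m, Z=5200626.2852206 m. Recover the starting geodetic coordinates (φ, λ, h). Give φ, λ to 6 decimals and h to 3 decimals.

start: X=2922757.2127, Y=2220788.8478, Z=5200626.2852 m
→ geod (Bowring, a=6378137.000): φ=54.96551600°, λ=37.22853800°, h=1765.4880 m

φ=54.965516°, λ=37.228538°, h=1765.488 m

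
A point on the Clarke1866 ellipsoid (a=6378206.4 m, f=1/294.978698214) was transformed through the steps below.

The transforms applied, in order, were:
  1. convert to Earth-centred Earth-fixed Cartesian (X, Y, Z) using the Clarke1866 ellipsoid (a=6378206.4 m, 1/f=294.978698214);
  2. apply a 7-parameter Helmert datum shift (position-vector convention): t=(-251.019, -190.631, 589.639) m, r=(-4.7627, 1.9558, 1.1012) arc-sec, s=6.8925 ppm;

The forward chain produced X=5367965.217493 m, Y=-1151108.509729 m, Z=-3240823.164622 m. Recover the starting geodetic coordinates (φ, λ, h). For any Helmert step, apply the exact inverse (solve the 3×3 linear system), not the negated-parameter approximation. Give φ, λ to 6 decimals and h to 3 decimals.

start: X=5367965.2175, Y=-1151108.5097, Z=-3240823.1646 m
→ Helmert⁻¹: X=5368203.8267, Y=-1150863.7618, Z=-3241366.1348
→ geod (Bowring, a=6378206.400): φ=-30.72787100°, λ=-12.10021000°, h=3025.3940 m

φ=-30.727871°, λ=-12.100210°, h=3025.394 m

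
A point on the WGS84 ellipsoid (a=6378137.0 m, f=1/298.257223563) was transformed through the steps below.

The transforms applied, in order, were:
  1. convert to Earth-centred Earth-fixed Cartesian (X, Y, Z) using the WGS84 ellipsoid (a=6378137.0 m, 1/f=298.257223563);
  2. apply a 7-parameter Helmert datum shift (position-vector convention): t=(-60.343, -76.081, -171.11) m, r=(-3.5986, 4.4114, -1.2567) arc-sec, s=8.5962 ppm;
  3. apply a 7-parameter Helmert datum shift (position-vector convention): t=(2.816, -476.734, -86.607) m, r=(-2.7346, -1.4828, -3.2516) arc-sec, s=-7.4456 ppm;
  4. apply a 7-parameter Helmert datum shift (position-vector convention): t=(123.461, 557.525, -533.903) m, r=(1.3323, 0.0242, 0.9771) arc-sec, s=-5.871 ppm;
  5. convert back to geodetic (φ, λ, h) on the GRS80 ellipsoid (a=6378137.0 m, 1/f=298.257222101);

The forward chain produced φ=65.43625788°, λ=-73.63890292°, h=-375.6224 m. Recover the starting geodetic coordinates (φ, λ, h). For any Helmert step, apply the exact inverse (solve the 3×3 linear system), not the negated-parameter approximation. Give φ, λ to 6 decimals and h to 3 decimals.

φ=65.438226°, λ=-73.641875°, h=368.236 m

start: φ=65.436258°, λ=-73.638903°, h=-375.622 m
→ ECEF (a=6378137.000, f=1/298.257222101): X=748912.7178, Y=-2550980.7118, Z=5777756.7402
→ Helmert⁻¹: X=748780.8882, Y=-2551519.4407, Z=5778341.1363
→ Helmert⁻¹: X=748865.4039, Y=-2551126.5044, Z=5778431.5619
→ Helmert⁻¹: X=748811.2665, Y=-2551124.7471, Z=5778524.5050
→ geod (Bowring, a=6378137.000): φ=65.43822600°, λ=-73.64187500°, h=368.2360 m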